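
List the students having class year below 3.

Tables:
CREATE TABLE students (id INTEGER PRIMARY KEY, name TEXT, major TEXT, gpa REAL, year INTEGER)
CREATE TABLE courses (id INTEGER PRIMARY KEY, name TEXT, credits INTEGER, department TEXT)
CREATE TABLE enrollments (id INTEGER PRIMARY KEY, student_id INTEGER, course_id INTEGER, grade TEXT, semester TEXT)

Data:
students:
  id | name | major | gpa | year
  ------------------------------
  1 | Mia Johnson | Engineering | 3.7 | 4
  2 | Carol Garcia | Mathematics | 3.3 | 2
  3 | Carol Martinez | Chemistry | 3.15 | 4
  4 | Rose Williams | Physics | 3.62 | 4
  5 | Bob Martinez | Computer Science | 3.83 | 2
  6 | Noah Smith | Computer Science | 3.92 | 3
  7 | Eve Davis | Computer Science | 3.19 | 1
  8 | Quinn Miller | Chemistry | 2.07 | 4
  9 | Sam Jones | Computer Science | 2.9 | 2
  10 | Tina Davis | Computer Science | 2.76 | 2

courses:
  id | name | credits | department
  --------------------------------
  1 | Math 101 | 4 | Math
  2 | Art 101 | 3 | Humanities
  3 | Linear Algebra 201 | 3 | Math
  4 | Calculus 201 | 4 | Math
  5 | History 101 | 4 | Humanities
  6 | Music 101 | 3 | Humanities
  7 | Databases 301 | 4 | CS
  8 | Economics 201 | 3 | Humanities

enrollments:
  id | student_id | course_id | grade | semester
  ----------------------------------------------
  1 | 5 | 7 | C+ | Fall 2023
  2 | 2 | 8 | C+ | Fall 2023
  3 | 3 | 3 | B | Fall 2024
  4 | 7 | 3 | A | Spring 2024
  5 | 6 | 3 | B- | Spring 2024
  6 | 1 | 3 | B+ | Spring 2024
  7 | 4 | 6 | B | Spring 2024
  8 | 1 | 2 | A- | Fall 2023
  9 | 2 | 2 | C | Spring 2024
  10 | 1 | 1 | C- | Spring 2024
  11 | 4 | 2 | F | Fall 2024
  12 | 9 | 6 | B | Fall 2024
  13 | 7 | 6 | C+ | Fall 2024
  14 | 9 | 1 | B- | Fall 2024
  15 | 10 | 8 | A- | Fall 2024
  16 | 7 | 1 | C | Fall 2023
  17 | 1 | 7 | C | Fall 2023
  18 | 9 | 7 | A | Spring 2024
SELECT name, year FROM students WHERE year < 3

Execution result:
name | year
Carol Garcia | 2
Bob Martinez | 2
Eve Davis | 1
Sam Jones | 2
Tina Davis | 2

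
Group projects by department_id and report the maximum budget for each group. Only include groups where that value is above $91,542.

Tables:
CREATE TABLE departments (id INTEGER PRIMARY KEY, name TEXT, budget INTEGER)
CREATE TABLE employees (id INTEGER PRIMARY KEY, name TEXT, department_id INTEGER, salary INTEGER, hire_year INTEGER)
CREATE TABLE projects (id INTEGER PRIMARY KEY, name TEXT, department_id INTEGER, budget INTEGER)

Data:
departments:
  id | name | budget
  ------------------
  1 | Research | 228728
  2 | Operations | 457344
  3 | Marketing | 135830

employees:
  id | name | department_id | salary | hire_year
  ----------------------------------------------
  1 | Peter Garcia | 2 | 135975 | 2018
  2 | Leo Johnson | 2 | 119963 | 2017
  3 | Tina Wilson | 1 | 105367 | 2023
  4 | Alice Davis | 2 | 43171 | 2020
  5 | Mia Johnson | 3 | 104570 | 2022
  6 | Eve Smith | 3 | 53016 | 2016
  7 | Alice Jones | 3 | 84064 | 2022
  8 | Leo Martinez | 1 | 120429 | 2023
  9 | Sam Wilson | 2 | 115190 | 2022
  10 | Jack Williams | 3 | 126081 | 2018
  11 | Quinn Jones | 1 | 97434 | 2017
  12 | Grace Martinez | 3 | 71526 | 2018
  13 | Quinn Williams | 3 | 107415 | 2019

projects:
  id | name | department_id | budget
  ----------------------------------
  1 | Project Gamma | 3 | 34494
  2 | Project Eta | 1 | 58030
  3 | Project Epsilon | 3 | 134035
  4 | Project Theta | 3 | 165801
SELECT department_id, MAX(budget) AS max_budget FROM projects GROUP BY department_id HAVING MAX(budget) > 91542

Execution result:
department_id | max_budget
3 | 165801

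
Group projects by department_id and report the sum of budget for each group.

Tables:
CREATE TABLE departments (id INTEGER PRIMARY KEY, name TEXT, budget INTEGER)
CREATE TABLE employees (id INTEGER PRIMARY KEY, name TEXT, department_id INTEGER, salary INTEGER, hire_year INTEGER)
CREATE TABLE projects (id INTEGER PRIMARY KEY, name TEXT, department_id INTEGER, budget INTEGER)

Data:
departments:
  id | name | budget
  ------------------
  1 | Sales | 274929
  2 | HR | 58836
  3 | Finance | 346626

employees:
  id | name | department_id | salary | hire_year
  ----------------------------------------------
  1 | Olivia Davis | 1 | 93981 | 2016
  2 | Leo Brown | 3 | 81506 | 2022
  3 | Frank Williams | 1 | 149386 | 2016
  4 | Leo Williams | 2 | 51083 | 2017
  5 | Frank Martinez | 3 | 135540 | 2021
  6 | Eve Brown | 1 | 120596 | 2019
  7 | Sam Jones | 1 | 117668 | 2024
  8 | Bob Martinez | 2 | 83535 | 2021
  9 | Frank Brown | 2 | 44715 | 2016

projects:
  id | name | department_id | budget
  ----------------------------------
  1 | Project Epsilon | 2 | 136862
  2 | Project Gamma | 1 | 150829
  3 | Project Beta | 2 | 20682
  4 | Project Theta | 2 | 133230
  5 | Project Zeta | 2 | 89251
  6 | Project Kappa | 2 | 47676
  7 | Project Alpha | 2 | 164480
SELECT department_id, SUM(budget) AS sum_budget FROM projects GROUP BY department_id

Execution result:
department_id | sum_budget
1 | 150829
2 | 592181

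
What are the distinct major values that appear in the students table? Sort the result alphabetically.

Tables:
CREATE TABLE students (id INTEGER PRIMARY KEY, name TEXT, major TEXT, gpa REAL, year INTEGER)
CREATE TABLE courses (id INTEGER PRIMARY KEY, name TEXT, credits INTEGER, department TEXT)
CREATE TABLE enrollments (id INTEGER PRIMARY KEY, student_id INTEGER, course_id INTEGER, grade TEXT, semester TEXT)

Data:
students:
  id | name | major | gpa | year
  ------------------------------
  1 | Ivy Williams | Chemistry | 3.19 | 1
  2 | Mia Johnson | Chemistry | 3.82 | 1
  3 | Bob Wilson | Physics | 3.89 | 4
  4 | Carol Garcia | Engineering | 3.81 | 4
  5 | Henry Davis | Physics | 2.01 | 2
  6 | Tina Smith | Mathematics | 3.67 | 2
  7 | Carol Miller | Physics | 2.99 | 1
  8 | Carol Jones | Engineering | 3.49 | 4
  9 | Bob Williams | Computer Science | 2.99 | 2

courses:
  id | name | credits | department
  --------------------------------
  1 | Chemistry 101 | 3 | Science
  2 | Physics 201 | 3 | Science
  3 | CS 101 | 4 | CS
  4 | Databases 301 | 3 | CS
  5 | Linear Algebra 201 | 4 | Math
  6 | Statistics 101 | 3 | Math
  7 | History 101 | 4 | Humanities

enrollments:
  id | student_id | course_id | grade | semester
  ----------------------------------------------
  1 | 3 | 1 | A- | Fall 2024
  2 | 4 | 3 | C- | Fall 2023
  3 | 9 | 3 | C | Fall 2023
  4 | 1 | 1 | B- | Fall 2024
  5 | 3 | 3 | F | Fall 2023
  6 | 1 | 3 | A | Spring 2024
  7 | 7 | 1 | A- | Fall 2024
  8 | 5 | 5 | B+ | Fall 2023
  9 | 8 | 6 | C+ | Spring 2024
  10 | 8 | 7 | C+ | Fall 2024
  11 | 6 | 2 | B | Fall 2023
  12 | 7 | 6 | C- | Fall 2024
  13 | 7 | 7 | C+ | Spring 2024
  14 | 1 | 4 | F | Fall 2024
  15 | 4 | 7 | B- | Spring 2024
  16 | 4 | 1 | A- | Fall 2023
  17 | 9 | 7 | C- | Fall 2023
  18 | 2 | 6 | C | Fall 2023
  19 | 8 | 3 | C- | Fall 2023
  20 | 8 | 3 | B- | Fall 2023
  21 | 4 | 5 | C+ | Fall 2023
SELECT DISTINCT major FROM students ORDER BY major

Execution result:
major
Chemistry
Computer Science
Engineering
Mathematics
Physics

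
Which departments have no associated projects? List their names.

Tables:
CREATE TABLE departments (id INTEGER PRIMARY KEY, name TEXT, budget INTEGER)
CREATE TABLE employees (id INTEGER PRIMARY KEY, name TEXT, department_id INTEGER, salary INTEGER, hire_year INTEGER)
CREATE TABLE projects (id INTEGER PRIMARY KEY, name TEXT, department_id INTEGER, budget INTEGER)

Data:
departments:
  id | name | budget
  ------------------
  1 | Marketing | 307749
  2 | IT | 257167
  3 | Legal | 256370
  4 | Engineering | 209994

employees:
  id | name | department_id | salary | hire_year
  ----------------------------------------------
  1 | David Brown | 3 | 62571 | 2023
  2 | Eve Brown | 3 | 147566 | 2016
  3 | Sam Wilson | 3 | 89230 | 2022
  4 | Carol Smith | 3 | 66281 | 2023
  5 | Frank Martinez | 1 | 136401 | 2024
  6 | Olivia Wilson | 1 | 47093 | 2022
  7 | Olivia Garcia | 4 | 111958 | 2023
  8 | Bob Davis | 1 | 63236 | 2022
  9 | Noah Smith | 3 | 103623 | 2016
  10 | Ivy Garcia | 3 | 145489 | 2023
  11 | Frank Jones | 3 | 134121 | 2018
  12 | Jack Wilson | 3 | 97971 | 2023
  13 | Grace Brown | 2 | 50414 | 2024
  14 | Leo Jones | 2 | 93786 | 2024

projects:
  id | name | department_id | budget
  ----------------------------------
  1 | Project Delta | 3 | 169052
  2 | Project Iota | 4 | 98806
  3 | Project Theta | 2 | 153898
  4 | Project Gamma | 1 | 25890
SELECT p.name FROM departments p LEFT JOIN projects c ON c.department_id = p.id WHERE c.id IS NULL

Execution result:
(no rows)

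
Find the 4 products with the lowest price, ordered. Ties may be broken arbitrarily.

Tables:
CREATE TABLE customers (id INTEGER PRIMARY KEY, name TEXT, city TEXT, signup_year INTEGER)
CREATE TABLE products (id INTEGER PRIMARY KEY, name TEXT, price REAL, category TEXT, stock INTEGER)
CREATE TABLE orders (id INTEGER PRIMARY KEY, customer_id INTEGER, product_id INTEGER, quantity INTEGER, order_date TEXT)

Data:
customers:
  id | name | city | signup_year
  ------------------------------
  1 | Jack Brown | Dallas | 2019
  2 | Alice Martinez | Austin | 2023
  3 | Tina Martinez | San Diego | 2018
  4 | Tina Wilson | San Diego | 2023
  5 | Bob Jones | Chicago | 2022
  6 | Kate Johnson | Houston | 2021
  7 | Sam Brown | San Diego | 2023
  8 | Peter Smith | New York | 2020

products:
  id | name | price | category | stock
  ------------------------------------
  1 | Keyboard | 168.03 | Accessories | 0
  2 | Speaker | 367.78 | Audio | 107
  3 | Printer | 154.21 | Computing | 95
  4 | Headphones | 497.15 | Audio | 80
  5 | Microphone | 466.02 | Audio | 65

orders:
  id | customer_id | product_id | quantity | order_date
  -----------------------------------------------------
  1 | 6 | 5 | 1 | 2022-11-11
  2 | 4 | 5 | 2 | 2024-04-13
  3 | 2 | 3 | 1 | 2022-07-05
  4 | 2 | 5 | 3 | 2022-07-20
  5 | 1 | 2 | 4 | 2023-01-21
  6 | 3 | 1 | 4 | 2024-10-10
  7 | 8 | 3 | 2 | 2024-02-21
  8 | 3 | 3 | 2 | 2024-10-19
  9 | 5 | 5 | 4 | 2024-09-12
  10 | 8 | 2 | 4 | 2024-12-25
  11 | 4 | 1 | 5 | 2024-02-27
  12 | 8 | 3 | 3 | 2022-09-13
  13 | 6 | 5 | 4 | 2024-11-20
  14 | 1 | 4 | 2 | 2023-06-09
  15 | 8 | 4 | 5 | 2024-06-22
SELECT name, price FROM products ORDER BY price ASC LIMIT 4

Execution result:
name | price
Printer | 154.21
Keyboard | 168.03
Speaker | 367.78
Microphone | 466.02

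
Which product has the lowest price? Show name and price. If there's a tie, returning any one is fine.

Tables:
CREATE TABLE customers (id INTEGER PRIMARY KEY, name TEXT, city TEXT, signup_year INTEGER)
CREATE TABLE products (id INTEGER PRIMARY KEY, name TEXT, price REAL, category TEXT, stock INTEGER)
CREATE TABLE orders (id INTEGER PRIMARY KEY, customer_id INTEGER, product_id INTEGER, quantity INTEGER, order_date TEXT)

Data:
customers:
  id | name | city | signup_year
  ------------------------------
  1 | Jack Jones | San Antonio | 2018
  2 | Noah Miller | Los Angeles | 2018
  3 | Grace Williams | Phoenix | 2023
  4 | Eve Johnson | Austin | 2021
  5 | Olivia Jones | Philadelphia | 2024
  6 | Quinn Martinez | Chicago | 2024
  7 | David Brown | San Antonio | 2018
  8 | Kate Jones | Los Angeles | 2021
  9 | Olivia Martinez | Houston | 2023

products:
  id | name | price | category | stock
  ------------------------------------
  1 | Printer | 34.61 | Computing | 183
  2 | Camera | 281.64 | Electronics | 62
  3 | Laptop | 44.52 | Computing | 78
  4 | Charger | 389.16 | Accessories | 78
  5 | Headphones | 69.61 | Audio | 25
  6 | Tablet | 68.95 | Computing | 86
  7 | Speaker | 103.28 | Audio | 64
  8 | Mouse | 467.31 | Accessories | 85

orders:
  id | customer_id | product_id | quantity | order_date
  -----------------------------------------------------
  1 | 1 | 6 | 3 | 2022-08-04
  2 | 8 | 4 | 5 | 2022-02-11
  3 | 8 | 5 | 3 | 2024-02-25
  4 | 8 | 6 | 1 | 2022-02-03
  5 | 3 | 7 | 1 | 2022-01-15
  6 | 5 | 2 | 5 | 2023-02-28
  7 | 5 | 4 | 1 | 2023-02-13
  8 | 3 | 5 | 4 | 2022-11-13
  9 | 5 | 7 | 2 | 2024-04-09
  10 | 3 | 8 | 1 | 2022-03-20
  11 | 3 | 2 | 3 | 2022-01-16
SELECT name, price FROM products ORDER BY price ASC LIMIT 1

Execution result:
name | price
Printer | 34.61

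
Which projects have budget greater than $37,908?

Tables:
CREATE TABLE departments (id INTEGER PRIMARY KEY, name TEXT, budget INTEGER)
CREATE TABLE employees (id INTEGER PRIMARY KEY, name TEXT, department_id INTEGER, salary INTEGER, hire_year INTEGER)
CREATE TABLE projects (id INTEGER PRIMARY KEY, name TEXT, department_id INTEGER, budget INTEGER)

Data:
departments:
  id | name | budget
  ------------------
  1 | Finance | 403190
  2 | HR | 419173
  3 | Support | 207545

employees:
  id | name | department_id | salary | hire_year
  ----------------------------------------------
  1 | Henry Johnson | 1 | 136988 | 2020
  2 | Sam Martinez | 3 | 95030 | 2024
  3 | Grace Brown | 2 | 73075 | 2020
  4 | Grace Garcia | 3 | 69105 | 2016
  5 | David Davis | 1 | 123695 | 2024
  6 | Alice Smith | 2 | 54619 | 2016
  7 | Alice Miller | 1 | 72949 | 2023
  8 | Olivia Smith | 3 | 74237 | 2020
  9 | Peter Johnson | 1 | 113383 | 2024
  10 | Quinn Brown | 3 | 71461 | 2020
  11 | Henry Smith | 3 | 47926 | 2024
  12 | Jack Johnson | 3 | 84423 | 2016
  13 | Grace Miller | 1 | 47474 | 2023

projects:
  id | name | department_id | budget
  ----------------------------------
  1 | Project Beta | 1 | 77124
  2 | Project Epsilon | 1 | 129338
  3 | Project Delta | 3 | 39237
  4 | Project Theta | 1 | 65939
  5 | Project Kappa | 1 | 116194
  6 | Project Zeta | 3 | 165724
SELECT name, budget FROM projects WHERE budget > 37908

Execution result:
name | budget
Project Beta | 77124
Project Epsilon | 129338
Project Delta | 39237
Project Theta | 65939
Project Kappa | 116194
Project Zeta | 165724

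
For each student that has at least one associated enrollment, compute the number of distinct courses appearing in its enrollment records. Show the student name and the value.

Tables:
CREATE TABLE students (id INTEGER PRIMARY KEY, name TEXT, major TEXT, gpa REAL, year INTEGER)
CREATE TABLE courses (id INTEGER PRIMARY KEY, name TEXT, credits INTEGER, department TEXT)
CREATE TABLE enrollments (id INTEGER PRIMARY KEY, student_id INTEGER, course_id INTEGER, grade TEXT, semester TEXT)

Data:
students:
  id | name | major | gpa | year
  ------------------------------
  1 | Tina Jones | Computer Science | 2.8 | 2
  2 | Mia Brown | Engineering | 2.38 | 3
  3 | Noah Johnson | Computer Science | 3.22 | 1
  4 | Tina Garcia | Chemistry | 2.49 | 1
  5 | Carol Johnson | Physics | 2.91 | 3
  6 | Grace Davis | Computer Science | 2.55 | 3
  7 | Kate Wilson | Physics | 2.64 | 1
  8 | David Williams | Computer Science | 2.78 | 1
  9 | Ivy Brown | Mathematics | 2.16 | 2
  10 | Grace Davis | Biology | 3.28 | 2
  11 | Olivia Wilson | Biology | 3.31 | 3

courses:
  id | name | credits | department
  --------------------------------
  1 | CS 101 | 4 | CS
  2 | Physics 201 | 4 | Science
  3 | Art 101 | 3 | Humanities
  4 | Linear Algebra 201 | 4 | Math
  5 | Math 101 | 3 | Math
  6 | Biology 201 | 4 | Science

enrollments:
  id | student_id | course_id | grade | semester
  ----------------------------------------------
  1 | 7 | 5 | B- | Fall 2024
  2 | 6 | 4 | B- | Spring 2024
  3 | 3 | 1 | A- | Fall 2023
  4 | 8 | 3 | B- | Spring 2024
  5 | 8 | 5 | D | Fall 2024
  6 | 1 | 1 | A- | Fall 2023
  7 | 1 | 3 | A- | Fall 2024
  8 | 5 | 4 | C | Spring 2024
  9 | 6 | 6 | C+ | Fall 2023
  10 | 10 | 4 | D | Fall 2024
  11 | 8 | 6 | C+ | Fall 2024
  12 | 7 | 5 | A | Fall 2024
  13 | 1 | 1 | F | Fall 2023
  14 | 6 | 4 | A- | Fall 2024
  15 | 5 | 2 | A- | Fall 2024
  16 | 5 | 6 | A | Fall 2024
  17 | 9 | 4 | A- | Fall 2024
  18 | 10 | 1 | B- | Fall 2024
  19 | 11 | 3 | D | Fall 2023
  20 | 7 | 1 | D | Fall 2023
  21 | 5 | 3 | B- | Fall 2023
SELECT p.name, COUNT(DISTINCT c.course_id) AS distinct_course_count FROM enrollments c JOIN students p ON c.student_id = p.id GROUP BY p.id, p.name

Execution result:
name | distinct_course_count
Tina Jones | 2
Noah Johnson | 1
Carol Johnson | 4
Grace Davis | 2
Kate Wilson | 2
David Williams | 3
Ivy Brown | 1
Grace Davis | 2
Olivia Wilson | 1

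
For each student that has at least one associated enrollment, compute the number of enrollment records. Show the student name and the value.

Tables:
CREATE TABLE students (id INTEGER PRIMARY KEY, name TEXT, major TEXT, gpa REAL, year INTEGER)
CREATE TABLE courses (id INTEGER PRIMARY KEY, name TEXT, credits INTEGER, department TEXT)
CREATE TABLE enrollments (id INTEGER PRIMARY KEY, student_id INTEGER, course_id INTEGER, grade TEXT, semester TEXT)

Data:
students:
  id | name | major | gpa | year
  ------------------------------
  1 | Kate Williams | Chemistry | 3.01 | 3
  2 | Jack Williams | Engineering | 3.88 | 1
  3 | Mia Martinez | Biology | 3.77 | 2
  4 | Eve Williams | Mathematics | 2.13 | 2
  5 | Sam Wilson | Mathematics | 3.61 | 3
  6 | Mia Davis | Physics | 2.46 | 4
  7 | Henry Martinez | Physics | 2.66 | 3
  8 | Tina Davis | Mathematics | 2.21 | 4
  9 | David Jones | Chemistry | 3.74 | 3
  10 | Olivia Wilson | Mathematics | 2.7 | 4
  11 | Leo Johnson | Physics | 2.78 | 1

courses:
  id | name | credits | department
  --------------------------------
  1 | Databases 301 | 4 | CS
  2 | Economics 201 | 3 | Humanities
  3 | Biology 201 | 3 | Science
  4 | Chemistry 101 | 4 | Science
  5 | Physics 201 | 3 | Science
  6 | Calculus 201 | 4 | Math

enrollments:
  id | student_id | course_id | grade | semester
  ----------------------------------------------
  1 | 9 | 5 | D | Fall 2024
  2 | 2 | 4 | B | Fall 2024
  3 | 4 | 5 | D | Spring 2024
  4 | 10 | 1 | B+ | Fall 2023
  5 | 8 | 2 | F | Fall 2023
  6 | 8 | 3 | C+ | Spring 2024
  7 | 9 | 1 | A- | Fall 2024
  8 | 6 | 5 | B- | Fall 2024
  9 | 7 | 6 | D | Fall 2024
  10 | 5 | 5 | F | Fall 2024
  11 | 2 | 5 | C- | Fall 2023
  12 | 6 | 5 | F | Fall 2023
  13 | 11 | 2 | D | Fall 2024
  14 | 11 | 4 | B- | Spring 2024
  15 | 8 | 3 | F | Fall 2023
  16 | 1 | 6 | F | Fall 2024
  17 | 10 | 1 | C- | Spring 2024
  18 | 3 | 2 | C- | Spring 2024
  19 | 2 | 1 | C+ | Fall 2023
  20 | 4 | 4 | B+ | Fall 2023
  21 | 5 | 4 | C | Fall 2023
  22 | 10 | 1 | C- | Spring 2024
SELECT p.name, COUNT(*) AS n FROM enrollments c JOIN students p ON c.student_id = p.id GROUP BY p.id, p.name

Execution result:
name | n
Kate Williams | 1
Jack Williams | 3
Mia Martinez | 1
Eve Williams | 2
Sam Wilson | 2
Mia Davis | 2
Henry Martinez | 1
Tina Davis | 3
David Jones | 2
Olivia Wilson | 3
Leo Johnson | 2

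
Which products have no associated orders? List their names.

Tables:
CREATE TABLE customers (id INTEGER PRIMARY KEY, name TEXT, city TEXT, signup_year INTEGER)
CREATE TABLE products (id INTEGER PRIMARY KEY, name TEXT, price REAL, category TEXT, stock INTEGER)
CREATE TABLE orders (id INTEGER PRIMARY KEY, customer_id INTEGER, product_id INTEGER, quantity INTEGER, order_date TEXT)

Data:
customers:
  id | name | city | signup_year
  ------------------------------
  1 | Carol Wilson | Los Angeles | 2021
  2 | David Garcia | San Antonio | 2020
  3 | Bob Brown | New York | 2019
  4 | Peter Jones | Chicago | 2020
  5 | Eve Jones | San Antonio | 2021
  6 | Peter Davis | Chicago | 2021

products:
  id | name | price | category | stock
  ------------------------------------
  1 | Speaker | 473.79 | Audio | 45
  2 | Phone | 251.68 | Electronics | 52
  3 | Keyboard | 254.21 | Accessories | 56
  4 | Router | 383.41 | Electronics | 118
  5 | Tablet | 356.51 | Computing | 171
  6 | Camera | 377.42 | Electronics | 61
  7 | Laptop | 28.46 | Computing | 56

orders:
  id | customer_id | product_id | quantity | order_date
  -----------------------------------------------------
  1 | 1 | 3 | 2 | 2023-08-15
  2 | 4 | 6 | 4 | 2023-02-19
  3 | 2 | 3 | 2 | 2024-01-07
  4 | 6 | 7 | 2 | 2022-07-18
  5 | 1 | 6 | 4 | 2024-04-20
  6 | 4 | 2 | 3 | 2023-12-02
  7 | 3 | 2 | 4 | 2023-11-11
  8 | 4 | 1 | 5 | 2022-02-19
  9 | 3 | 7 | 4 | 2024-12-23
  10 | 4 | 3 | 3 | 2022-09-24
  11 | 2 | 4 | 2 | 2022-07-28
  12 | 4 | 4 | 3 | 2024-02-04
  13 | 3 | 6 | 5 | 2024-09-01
SELECT p.name FROM products p LEFT JOIN orders c ON c.product_id = p.id WHERE c.id IS NULL

Execution result:
Tablet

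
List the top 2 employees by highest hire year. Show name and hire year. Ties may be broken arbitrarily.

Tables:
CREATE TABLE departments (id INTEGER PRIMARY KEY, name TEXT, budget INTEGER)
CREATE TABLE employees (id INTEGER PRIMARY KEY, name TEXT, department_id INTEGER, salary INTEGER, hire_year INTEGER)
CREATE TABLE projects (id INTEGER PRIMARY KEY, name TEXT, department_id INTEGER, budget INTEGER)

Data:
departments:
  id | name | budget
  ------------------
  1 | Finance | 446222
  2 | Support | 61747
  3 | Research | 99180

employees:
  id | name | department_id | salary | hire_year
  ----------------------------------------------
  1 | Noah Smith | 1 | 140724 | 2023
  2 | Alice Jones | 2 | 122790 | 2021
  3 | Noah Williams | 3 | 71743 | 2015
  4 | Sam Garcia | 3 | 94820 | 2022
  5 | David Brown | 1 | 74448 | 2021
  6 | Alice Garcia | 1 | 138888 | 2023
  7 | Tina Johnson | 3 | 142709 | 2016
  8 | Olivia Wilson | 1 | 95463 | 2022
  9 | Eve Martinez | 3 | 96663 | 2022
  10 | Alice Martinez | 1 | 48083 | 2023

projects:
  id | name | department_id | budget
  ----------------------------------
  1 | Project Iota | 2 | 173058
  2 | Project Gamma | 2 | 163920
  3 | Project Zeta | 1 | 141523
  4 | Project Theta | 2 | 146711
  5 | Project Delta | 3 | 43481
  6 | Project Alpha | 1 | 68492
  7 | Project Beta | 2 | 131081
SELECT name, hire_year FROM employees ORDER BY hire_year DESC LIMIT 2

Execution result:
name | hire_year
Noah Smith | 2023
Alice Garcia | 2023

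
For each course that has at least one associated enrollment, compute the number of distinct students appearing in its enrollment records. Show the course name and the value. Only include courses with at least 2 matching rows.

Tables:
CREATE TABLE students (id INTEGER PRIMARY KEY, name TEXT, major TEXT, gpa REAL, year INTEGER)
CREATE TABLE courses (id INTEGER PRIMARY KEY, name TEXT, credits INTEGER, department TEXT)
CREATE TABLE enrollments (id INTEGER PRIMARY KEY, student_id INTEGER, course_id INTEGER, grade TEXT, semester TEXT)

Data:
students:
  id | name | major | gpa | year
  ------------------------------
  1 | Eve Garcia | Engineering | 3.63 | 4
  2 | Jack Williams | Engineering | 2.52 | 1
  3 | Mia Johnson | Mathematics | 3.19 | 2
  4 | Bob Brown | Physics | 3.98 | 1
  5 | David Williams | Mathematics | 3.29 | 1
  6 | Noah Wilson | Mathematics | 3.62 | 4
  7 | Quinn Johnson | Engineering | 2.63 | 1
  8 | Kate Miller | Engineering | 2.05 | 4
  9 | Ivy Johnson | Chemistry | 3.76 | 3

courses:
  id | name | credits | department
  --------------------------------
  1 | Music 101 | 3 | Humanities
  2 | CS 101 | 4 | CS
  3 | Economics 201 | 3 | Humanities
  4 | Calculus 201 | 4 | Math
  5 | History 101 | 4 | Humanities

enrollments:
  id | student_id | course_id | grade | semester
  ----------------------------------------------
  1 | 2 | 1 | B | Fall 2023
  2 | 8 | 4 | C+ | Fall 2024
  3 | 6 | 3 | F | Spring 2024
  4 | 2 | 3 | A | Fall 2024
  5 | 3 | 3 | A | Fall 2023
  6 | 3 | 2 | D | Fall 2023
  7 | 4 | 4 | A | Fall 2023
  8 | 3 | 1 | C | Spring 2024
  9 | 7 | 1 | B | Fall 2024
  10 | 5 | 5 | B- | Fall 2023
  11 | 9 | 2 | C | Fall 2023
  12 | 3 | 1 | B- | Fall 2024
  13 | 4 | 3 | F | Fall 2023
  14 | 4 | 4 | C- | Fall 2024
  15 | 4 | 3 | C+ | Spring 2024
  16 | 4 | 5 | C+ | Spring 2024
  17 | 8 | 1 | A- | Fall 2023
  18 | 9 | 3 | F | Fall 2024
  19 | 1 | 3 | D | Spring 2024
SELECT p.name, COUNT(DISTINCT c.student_id) AS distinct_student_count FROM enrollments c JOIN courses p ON c.course_id = p.id GROUP BY p.id, p.name HAVING COUNT(*) >= 2

Execution result:
name | distinct_student_count
Music 101 | 4
CS 101 | 2
Economics 201 | 6
Calculus 201 | 2
History 101 | 2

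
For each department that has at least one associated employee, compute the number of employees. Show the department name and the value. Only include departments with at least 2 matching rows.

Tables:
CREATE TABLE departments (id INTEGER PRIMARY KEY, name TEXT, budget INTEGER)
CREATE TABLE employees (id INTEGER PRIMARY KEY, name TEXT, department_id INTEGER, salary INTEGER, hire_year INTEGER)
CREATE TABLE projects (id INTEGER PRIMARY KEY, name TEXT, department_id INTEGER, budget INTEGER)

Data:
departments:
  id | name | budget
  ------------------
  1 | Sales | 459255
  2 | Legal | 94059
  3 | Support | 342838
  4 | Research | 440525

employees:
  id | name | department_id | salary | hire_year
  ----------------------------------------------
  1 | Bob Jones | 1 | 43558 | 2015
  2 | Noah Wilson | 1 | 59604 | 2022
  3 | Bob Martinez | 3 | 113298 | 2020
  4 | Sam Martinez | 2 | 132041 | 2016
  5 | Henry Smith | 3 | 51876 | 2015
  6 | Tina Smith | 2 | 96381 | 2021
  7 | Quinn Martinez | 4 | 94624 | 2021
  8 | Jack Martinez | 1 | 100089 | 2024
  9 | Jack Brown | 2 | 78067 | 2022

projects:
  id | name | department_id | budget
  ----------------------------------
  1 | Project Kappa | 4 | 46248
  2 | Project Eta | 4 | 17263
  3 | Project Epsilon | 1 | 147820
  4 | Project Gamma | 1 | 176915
SELECT p.name, COUNT(*) AS n FROM employees c JOIN departments p ON c.department_id = p.id GROUP BY p.id, p.name HAVING COUNT(*) >= 2

Execution result:
name | n
Sales | 3
Legal | 3
Support | 2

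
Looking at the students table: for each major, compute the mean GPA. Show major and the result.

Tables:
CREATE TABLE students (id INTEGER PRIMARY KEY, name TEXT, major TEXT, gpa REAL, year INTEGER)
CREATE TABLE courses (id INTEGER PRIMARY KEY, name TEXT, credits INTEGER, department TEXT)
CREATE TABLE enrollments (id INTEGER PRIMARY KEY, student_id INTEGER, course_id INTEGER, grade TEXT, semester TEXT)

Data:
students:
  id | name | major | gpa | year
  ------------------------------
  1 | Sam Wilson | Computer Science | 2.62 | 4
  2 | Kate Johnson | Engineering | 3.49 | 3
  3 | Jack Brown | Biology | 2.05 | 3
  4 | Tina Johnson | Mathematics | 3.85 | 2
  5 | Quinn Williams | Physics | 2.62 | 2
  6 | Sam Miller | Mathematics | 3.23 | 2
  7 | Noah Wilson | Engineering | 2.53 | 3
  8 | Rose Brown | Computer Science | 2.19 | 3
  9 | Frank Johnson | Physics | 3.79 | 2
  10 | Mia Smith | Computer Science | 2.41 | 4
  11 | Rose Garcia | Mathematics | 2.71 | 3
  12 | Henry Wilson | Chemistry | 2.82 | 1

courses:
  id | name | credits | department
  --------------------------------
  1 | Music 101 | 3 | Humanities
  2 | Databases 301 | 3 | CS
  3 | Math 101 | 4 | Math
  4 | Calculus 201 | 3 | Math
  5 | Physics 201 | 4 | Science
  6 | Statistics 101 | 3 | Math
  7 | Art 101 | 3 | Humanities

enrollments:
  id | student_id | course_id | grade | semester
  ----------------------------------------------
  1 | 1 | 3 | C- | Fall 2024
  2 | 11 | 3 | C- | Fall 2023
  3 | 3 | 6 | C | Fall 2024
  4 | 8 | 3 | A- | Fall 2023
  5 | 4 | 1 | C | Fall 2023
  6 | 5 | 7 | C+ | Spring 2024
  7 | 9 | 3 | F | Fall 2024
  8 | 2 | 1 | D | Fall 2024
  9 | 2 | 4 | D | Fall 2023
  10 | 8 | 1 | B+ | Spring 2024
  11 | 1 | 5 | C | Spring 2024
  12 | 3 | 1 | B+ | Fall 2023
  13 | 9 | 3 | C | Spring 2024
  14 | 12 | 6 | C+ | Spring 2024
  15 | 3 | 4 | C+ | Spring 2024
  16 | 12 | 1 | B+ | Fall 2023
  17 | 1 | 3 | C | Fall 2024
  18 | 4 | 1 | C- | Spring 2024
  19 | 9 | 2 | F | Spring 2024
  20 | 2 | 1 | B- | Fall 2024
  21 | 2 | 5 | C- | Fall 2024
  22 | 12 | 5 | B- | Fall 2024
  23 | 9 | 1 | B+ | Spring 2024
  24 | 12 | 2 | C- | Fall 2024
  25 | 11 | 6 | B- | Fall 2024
SELECT major, AVG(gpa) AS avg_gpa FROM students GROUP BY major

Execution result:
major | avg_gpa
Biology | 2.05
Chemistry | 2.82
Computer Science | 2.41
Engineering | 3.01
Mathematics | 3.26
Physics | 3.21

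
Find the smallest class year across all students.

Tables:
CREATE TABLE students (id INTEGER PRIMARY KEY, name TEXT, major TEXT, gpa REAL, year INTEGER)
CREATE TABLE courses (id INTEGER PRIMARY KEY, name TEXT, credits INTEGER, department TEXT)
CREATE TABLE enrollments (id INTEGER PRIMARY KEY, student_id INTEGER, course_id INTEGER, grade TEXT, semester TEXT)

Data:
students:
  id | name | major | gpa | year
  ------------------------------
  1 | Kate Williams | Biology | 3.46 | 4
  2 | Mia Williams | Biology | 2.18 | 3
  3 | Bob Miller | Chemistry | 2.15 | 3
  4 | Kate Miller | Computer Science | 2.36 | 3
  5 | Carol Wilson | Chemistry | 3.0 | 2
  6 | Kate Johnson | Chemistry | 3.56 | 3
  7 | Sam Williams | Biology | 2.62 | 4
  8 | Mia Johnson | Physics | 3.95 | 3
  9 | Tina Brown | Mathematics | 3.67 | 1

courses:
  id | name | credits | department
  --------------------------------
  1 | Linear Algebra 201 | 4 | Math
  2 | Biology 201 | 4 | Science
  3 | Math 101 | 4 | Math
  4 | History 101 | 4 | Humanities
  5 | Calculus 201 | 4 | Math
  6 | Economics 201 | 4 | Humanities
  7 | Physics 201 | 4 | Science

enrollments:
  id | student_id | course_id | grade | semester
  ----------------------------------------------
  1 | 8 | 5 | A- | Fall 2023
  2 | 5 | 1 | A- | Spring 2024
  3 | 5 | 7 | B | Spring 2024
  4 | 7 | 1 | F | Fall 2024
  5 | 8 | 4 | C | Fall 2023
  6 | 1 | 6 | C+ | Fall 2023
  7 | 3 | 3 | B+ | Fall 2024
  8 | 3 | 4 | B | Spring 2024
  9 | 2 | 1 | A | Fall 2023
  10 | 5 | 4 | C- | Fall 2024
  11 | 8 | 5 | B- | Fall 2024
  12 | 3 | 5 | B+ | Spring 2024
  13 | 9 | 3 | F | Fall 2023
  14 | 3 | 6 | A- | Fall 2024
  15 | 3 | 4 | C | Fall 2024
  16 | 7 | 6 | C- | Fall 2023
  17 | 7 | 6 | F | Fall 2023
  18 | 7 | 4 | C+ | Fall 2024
SELECT MIN(year) FROM students

Execution result:
1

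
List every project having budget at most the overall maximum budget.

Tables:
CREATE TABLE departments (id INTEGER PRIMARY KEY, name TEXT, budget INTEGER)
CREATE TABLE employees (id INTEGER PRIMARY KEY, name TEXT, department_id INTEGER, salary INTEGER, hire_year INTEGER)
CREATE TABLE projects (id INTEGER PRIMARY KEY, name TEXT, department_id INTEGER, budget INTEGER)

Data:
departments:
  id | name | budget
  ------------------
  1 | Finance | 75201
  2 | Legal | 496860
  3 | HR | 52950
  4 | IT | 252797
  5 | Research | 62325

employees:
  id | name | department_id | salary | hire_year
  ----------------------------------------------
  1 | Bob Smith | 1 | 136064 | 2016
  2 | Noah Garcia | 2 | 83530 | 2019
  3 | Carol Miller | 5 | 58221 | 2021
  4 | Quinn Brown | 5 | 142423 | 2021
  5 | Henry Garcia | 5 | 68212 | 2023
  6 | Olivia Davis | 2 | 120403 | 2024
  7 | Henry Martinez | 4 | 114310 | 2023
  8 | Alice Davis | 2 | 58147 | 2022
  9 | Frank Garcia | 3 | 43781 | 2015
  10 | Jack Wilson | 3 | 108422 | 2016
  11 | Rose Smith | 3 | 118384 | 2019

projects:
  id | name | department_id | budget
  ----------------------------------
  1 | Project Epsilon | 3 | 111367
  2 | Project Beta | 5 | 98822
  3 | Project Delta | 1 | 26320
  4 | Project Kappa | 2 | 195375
SELECT name, budget FROM projects WHERE budget <= (SELECT MAX(budget) FROM projects)

Execution result:
name | budget
Project Epsilon | 111367
Project Beta | 98822
Project Delta | 26320
Project Kappa | 195375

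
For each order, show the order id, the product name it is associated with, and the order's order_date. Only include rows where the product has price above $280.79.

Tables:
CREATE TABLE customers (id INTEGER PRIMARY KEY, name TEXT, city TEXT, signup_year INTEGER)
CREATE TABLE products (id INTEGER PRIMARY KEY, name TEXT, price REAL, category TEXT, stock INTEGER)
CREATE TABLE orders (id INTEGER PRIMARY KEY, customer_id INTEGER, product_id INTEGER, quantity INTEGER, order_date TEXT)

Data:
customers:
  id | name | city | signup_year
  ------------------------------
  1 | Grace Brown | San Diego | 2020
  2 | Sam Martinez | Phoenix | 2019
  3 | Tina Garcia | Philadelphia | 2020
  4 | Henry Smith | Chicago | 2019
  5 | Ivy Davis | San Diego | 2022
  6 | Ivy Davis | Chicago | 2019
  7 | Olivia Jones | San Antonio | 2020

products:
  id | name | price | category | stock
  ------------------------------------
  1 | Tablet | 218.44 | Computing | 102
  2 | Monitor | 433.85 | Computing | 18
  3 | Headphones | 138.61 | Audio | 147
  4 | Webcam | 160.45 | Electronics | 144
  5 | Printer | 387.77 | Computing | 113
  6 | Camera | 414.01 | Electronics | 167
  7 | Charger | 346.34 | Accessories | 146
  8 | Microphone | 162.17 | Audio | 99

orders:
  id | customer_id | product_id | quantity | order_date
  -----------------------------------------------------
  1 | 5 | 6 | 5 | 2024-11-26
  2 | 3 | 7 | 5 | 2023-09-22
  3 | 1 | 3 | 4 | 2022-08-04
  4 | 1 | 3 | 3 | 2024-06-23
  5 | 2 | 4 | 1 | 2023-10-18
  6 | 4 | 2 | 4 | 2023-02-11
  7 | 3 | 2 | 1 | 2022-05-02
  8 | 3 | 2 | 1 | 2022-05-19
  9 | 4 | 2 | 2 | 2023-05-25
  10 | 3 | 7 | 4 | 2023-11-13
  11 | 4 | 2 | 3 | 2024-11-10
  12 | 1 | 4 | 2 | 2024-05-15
SELECT c.id, p.name AS product, c.order_date FROM orders c JOIN products p ON c.product_id = p.id WHERE p.price > 280.79

Execution result:
id | product | order_date
1 | Camera | 2024-11-26
2 | Charger | 2023-09-22
6 | Monitor | 2023-02-11
7 | Monitor | 2022-05-02
8 | Monitor | 2022-05-19
9 | Monitor | 2023-05-25
10 | Charger | 2023-11-13
11 | Monitor | 2024-11-10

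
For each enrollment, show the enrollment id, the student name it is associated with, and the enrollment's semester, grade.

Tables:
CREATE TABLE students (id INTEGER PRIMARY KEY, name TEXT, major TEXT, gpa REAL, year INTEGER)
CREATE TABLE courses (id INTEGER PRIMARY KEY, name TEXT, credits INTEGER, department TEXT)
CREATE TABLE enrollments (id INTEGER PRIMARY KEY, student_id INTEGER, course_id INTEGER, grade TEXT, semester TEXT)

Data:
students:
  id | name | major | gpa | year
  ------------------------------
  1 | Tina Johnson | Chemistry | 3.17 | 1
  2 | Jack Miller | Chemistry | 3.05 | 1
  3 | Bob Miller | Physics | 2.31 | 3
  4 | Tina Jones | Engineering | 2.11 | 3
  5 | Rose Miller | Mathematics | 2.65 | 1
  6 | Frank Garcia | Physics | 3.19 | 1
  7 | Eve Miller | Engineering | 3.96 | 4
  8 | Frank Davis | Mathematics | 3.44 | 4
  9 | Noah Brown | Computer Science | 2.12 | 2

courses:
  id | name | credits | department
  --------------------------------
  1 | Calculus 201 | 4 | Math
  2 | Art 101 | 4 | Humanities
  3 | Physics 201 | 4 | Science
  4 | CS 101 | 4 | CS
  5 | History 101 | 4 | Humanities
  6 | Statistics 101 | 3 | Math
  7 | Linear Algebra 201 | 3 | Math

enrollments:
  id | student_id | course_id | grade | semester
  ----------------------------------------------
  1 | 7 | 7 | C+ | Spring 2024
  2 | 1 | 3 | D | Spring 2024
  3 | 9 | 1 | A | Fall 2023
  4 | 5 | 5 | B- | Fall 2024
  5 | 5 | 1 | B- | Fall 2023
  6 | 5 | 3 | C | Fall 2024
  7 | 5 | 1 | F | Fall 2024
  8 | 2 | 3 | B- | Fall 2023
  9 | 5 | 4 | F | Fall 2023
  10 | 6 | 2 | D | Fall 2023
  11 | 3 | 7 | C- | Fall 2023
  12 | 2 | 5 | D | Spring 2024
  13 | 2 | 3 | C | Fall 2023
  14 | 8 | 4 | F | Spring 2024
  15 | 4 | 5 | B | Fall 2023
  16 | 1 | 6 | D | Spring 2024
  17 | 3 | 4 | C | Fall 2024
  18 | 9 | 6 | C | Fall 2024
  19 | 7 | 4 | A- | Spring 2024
SELECT c.id, p.name AS student, c.semester, c.grade FROM enrollments c JOIN students p ON c.student_id = p.id

Execution result:
id | student | semester | grade
1 | Eve Miller | Spring 2024 | C+
2 | Tina Johnson | Spring 2024 | D
3 | Noah Brown | Fall 2023 | A
4 | Rose Miller | Fall 2024 | B-
5 | Rose Miller | Fall 2023 | B-
6 | Rose Miller | Fall 2024 | C
7 | Rose Miller | Fall 2024 | F
8 | Jack Miller | Fall 2023 | B-
9 | Rose Miller | Fall 2023 | F
10 | Frank Garcia | Fall 2023 | D
11 | Bob Miller | Fall 2023 | C-
12 | Jack Miller | Spring 2024 | D
13 | Jack Miller | Fall 2023 | C
14 | Frank Davis | Spring 2024 | F
15 | Tina Jones | Fall 2023 | B
16 | Tina Johnson | Spring 2024 | D
17 | Bob Miller | Fall 2024 | C
18 | Noah Brown | Fall 2024 | C
19 | Eve Miller | Spring 2024 | A-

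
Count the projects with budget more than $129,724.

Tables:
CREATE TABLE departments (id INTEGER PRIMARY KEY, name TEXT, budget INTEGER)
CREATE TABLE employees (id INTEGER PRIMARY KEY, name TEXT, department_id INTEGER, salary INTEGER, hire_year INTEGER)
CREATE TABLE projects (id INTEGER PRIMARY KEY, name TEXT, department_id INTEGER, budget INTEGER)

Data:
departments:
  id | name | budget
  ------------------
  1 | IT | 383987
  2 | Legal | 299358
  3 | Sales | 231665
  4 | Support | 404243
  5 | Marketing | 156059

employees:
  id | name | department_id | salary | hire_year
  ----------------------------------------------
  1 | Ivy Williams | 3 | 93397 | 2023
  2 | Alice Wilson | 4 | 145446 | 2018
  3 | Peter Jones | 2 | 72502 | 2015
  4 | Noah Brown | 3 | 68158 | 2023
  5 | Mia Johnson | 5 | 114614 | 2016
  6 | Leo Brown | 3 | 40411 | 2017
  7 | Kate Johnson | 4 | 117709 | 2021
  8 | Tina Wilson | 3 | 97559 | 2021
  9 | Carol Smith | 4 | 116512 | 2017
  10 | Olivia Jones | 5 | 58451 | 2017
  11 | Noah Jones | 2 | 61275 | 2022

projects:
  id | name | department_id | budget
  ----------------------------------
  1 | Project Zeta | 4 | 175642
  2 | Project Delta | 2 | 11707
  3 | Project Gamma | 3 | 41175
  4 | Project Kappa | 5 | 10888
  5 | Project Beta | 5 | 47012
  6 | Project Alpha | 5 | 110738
SELECT COUNT(*) FROM projects WHERE budget > 129724

Execution result:
1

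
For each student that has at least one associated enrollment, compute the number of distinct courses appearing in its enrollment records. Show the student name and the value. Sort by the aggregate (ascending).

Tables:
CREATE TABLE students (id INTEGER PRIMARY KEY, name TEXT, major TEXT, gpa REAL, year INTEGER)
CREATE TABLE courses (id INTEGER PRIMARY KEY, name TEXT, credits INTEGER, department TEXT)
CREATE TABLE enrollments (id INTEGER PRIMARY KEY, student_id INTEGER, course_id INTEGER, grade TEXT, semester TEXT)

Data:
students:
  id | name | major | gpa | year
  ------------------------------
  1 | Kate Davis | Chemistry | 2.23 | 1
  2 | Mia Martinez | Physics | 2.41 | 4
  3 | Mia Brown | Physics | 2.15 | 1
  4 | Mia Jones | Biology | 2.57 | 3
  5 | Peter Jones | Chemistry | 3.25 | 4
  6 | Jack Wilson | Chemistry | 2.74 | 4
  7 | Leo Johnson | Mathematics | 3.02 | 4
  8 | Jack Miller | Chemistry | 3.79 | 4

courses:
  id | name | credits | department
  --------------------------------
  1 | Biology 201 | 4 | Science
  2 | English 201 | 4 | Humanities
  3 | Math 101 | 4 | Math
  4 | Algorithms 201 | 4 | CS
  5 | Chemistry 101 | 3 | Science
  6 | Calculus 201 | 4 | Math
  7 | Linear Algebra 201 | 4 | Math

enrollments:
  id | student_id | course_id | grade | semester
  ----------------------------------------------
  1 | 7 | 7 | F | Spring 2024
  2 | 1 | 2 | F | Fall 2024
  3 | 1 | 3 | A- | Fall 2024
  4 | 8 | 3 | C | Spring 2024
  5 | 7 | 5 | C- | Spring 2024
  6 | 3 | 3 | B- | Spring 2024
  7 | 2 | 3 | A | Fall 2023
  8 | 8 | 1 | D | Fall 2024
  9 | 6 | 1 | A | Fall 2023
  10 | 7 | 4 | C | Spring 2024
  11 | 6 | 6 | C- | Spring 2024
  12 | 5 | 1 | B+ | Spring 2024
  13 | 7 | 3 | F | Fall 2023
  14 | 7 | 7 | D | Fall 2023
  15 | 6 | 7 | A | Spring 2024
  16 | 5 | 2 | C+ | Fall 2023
SELECT p.name, COUNT(DISTINCT c.course_id) AS distinct_course_count FROM enrollments c JOIN students p ON c.student_id = p.id GROUP BY p.id, p.name ORDER BY distinct_course_count ASC

Execution result:
name | distinct_course_count
Mia Martinez | 1
Mia Brown | 1
Kate Davis | 2
Peter Jones | 2
Jack Miller | 2
Jack Wilson | 3
Leo Johnson | 4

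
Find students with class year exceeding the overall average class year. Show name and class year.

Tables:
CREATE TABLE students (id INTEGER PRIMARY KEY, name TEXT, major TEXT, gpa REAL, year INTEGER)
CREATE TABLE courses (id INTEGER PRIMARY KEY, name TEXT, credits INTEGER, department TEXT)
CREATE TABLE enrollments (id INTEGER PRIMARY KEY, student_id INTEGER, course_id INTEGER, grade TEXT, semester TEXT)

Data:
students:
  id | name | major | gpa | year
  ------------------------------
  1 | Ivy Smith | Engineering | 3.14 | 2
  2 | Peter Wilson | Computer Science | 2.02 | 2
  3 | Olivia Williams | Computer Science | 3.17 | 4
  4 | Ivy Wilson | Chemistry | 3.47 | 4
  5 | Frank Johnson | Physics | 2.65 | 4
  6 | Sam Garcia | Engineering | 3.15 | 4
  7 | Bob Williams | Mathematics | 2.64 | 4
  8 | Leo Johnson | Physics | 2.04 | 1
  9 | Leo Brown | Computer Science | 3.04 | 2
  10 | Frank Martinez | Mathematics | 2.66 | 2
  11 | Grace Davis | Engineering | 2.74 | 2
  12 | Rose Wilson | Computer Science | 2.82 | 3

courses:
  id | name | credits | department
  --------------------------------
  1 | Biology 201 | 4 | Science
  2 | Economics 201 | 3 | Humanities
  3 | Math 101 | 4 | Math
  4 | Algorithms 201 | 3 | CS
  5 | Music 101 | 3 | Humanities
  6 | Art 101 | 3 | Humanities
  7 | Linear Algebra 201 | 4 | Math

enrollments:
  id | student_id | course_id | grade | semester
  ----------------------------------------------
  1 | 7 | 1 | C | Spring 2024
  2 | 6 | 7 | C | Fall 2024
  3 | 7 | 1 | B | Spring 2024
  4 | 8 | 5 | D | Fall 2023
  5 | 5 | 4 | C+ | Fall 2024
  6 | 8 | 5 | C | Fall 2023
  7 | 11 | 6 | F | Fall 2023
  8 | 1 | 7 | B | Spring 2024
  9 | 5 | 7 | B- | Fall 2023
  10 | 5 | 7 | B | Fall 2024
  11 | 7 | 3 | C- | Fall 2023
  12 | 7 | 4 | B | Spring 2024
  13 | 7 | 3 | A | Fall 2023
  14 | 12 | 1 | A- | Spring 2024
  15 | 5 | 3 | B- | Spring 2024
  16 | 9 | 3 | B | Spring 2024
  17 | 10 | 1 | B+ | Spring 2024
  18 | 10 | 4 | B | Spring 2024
SELECT name, year FROM students WHERE year > (SELECT AVG(year) FROM students)

Execution result:
name | year
Olivia Williams | 4
Ivy Wilson | 4
Frank Johnson | 4
Sam Garcia | 4
Bob Williams | 4
Rose Wilson | 3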